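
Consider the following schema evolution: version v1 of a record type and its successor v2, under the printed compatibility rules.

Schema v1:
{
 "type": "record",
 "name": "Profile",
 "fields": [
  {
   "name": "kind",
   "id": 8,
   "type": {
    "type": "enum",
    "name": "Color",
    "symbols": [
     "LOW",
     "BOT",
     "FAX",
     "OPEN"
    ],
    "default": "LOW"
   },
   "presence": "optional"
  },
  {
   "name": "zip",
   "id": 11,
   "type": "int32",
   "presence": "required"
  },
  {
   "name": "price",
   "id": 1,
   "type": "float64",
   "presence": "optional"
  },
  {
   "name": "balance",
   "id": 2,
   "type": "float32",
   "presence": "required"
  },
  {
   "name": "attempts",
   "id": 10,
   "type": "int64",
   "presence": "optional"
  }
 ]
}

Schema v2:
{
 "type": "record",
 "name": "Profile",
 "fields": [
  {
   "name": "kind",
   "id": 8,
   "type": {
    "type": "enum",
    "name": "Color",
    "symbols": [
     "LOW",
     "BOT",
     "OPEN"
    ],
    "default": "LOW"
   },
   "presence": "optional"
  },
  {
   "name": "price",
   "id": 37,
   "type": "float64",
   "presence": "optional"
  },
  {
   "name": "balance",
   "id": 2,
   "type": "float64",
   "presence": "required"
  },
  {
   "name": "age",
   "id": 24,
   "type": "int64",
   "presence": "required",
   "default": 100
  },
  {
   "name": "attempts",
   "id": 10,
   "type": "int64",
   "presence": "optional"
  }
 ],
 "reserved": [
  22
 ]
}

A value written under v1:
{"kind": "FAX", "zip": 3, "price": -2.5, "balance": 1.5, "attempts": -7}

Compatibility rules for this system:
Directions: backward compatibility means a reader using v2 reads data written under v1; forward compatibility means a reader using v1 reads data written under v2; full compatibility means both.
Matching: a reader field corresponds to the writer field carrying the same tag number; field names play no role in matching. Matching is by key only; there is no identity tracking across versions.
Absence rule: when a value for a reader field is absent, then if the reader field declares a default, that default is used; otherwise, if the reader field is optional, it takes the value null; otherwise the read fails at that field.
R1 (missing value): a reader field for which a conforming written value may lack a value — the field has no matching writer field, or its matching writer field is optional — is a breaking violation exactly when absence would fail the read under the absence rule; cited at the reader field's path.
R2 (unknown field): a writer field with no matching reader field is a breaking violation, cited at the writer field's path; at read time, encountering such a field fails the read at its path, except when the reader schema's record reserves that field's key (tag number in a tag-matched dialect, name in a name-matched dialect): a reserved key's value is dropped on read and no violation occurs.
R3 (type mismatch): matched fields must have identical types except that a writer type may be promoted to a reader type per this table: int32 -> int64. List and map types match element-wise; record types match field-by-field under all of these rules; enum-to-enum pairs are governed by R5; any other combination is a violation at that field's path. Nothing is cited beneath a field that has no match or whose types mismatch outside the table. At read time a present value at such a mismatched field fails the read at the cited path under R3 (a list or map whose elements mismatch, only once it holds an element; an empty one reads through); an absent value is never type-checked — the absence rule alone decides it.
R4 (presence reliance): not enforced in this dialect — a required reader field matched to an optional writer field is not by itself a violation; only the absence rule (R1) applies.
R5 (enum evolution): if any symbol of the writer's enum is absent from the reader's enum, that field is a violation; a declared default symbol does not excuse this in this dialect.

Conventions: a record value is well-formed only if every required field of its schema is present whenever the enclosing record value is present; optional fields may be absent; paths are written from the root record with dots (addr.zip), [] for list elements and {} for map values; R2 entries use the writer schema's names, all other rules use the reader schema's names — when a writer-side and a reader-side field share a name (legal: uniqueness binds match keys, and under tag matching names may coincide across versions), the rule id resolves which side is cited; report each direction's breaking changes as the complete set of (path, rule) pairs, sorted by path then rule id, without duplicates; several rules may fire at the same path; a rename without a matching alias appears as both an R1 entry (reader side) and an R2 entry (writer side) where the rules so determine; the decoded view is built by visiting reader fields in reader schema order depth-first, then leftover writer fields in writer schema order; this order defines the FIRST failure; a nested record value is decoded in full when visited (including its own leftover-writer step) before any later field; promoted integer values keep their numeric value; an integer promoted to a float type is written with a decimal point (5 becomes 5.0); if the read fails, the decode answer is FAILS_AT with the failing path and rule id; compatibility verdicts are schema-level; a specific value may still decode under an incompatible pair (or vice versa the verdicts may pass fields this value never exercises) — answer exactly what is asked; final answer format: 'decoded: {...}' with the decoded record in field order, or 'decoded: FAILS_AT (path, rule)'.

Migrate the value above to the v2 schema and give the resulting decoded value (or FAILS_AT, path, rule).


decoded: FAILS_AT (kind, R5)

arrows below run writer -> reader for Profile
decode (reader v2):
  read fails at kind under R5
  => FAILS_AT (kind, R5)
the rest of the Profile diff is inert for this question:
  removed field zip from record Profile -> a verdict-level change on Profile — the shown value reads the same
  added field age to record Profile: required int64, tag 24, default 100 (in v2 it sits immediately before attempts) -> a verdict-level change on Profile — the shown value reads the same
  field price in record Profile: tag 1 changed to 37 -> a verdict-level change on Profile — the shown value reads the same
  field balance in record Profile: type float32 changed to float64 -> a verdict-level change on Profile — the shown value reads the same


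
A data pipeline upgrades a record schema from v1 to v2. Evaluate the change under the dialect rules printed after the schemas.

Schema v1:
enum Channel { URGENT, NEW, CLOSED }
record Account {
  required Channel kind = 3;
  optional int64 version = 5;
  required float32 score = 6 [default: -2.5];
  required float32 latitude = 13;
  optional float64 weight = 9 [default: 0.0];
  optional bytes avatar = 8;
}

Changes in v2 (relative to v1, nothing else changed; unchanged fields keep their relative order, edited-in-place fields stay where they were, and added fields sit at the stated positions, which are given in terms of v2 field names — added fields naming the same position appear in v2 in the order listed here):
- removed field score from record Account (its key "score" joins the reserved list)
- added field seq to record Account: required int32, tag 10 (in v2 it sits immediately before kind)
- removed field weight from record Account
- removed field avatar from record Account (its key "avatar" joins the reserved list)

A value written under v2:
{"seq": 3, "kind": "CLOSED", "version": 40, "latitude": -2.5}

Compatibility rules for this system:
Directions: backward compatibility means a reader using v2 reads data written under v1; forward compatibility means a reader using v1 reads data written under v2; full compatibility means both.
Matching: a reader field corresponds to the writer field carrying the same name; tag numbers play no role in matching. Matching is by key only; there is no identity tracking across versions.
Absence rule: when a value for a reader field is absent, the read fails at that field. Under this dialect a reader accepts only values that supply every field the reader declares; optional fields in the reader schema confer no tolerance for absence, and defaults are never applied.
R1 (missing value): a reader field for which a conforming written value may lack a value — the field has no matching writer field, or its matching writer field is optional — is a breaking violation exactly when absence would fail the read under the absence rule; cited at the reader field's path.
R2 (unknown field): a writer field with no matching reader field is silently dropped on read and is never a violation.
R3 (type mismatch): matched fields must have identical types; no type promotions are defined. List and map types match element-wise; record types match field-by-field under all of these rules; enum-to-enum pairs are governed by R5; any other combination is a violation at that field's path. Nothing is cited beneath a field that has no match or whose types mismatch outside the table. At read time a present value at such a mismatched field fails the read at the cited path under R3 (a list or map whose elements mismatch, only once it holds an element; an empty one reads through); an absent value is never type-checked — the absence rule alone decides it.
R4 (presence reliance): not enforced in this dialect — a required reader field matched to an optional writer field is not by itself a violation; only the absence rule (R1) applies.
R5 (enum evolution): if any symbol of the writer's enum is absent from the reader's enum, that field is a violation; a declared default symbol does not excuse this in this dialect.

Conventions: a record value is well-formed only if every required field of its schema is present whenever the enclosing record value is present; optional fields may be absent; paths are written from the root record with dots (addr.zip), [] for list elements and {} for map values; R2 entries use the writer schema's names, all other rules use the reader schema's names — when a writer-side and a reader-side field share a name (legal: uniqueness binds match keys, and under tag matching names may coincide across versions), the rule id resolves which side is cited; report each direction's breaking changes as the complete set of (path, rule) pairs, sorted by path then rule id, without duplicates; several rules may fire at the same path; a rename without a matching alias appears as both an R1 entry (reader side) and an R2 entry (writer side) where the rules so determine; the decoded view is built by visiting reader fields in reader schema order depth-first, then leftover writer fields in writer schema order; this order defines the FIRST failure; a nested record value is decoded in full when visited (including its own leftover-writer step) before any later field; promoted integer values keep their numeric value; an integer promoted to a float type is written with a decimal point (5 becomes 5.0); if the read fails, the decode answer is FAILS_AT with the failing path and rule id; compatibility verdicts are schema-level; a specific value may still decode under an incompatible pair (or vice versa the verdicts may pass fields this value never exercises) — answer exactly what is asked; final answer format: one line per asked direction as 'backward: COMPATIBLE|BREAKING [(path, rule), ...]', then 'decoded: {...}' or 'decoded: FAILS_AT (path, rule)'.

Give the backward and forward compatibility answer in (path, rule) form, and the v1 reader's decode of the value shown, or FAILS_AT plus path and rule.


backward: BREAKING [(seq, R1), (version, R1)]; forward: BREAKING [(avatar, R1), (score, R1), (version, R1), (weight, R1)]; decoded: FAILS_AT (score, R1)

the writer's type comes first in each Account pair
checking backward for Account: reader v2 against writer v1:
  seq: no writer-side match
  kind <- kind (Channel -> Channel, writer required)
  version <- version (int64 -> int64, writer optional)
  latitude <- latitude (float32 -> float32, writer required)
  leftover writer field: score
  leftover writer field: weight
  leftover writer field: avatar
  R1 fires at seq
  R1 fires at version
  => backward verdict for Account: BREAKING, 2 violation(s)
checking forward for Account: reader v1 against writer v2:
  kind <- kind (Channel -> Channel, writer required)
  version <- version (int64 -> int64, writer optional)
  score: no writer-side match
  latitude <- latitude (float32 -> float32, writer required)
  weight: no writer-side match
  avatar: no writer-side match
  leftover writer field: seq
  R1 fires at avatar
  R1 fires at score
  R1 fires at version
  R1 fires at weight
  => forward verdict for Account: BREAKING, 4 violation(s)
decode (reader v1):
  kind := "CLOSED"
  version := 40
  read fails at score under R1 (no fill)
  => FAILS_AT (score, R1)


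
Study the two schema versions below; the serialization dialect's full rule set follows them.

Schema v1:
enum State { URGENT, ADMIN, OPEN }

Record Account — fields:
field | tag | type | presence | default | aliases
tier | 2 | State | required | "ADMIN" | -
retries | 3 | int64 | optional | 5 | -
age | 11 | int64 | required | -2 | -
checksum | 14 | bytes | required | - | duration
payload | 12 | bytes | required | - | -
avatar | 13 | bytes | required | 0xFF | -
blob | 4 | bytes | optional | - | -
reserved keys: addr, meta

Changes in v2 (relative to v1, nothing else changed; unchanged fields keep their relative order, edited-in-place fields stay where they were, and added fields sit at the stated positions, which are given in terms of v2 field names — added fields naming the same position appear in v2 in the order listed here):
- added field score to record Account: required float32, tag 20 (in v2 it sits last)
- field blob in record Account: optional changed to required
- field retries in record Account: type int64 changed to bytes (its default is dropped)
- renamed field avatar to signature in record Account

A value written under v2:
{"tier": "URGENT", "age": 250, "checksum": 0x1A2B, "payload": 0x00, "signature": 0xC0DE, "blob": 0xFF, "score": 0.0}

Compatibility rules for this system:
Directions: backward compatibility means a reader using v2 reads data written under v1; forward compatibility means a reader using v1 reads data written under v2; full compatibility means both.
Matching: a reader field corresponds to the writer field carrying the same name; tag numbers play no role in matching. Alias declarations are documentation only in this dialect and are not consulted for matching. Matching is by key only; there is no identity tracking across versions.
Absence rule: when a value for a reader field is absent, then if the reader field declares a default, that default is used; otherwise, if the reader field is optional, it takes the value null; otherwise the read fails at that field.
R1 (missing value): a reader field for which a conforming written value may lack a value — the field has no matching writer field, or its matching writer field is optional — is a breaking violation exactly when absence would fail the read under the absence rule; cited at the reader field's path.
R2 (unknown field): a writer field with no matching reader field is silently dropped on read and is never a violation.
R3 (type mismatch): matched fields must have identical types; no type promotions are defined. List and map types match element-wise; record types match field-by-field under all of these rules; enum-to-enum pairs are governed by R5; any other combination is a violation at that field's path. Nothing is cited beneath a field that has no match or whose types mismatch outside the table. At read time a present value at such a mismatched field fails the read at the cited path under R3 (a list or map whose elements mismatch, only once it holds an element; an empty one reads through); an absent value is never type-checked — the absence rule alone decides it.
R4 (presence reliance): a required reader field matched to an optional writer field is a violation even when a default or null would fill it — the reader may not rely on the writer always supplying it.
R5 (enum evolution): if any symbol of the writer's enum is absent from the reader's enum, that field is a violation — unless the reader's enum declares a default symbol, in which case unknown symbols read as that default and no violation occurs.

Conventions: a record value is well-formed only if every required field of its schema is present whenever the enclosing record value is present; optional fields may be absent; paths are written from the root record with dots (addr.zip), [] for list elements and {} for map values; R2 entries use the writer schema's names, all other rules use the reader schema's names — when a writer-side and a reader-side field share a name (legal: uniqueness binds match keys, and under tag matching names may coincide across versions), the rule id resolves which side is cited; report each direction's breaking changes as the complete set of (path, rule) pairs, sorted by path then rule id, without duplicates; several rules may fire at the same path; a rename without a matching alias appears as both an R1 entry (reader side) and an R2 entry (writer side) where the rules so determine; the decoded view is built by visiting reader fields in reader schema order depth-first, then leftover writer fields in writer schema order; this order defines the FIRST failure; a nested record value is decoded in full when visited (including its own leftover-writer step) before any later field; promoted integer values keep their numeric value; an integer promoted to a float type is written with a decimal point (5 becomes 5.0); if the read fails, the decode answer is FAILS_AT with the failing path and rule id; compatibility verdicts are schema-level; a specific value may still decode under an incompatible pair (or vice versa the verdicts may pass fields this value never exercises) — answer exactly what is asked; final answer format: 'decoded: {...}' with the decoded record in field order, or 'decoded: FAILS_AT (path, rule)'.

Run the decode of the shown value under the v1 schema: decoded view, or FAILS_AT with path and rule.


decoded: {"tier": "URGENT", "retries": 5, "age": 250, "checksum": 0x1A2B, "payload": 0x00, "avatar": 0xFF, "blob": 0xFF}

in Account below, arrows point writer -> reader
decode (reader v1):
  tier := "URGENT"
  retries := 5 (absent -> default)
  age := 250
  checksum := 0x1A2B
  payload := 0x00
  avatar := 0xFF (absent -> default)
  blob := 0xFF
  writer signature: unknown -> dropped
  writer score: unknown -> dropped
  => decoded: {"tier": "URGENT", "retries": 5, "age": 250, "checksum": 0x1A2B, "payload": 0x00, "avatar": 0xFF, "blob": 0xFF}
the rest of the Account diff is inert for this question:
  added field score to record Account: required float32, tag 20 (in v2 it sits last) -> changes Account's schema-level verdicts only — the decode of this value is the same
  field blob in record Account: optional changed to required -> changes Account's schema-level verdicts only — the decode of this value is the same
  field retries in record Account: type int64 changed to bytes (its default is dropped) -> changes Account's schema-level verdicts only — the decode of this value is the same


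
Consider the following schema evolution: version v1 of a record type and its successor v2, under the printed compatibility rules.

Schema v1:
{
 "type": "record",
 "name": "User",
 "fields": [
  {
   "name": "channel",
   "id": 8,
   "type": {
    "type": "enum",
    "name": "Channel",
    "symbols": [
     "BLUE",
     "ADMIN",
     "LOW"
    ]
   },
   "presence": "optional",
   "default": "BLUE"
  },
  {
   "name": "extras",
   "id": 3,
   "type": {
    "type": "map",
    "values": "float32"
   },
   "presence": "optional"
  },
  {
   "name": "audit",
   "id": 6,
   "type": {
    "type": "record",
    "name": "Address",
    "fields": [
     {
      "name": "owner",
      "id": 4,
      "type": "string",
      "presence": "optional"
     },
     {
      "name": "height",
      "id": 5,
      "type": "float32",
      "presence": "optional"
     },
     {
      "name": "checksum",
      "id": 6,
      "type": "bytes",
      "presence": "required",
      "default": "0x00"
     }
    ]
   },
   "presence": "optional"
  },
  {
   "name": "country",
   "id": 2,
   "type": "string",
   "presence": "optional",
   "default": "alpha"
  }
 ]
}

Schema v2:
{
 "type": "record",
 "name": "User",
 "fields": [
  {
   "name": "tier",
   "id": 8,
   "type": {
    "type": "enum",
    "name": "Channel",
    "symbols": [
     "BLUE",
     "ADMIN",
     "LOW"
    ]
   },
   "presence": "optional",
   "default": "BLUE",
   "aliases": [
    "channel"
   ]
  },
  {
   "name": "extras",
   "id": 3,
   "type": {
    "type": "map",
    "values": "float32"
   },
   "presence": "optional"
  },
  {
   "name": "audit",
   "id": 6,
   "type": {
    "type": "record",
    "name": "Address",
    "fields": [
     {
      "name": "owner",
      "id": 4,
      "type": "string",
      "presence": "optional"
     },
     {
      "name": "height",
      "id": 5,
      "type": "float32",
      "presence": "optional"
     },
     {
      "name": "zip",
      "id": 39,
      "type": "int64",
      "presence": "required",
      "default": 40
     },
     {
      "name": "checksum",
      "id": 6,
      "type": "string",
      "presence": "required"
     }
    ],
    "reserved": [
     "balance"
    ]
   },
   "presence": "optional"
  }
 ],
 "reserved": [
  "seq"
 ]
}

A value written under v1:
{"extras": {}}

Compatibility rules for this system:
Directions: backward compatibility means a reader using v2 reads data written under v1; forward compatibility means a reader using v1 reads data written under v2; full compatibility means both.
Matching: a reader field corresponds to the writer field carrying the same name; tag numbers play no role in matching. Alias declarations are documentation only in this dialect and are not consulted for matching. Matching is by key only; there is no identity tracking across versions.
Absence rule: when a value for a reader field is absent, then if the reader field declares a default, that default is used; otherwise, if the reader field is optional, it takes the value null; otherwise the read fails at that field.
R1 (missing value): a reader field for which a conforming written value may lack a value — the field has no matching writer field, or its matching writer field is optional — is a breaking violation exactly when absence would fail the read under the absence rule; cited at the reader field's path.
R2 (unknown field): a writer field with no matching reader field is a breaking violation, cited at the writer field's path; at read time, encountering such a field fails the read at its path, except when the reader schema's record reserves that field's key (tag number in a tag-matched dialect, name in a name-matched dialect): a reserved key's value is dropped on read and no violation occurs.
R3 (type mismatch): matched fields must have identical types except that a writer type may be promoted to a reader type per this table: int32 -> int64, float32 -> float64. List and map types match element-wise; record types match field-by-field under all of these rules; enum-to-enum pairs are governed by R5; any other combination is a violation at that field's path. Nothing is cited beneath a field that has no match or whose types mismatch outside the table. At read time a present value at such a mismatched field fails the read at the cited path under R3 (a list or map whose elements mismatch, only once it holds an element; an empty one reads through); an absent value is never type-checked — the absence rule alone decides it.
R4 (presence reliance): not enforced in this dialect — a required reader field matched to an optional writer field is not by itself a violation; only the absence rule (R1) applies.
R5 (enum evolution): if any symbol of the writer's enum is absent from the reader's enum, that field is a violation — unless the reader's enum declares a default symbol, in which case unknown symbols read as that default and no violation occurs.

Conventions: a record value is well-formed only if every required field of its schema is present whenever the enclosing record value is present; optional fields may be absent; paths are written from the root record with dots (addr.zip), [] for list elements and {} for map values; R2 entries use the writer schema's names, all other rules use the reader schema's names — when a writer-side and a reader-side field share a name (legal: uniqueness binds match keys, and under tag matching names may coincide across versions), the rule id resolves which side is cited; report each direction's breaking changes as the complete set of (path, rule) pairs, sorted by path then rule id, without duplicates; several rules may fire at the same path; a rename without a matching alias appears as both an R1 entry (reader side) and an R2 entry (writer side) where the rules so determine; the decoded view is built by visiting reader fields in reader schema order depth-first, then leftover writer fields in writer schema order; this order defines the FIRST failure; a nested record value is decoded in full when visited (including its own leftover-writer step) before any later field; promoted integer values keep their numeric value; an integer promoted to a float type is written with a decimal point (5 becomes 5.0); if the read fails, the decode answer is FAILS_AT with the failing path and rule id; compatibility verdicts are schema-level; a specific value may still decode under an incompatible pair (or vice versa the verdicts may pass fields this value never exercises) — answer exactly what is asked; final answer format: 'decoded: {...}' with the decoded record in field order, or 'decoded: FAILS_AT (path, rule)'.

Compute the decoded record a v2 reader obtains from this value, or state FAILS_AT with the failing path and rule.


decoded: {"tier": "BLUE", "extras": {}, "audit": null}

the writer's type comes first in each User pair
decoding the User value with the v2 reader:
  tier := "BLUE" (absent -> default)
  extras := {}
  audit := null (absent, optional -> null)
  => decoded: {"tier": "BLUE", "extras": {}, "audit": null}
diffs on User not affecting the asked answer:
  field checksum in record Address: type bytes changed to string (its default is dropped) -> affects the rule determinations only; this particular User value decodes identically
  added field zip to record Address: required int64, tag 39, default 40 (in v2 it sits immediately before checksum) -> affects the rule determinations only; this particular User value decodes identically


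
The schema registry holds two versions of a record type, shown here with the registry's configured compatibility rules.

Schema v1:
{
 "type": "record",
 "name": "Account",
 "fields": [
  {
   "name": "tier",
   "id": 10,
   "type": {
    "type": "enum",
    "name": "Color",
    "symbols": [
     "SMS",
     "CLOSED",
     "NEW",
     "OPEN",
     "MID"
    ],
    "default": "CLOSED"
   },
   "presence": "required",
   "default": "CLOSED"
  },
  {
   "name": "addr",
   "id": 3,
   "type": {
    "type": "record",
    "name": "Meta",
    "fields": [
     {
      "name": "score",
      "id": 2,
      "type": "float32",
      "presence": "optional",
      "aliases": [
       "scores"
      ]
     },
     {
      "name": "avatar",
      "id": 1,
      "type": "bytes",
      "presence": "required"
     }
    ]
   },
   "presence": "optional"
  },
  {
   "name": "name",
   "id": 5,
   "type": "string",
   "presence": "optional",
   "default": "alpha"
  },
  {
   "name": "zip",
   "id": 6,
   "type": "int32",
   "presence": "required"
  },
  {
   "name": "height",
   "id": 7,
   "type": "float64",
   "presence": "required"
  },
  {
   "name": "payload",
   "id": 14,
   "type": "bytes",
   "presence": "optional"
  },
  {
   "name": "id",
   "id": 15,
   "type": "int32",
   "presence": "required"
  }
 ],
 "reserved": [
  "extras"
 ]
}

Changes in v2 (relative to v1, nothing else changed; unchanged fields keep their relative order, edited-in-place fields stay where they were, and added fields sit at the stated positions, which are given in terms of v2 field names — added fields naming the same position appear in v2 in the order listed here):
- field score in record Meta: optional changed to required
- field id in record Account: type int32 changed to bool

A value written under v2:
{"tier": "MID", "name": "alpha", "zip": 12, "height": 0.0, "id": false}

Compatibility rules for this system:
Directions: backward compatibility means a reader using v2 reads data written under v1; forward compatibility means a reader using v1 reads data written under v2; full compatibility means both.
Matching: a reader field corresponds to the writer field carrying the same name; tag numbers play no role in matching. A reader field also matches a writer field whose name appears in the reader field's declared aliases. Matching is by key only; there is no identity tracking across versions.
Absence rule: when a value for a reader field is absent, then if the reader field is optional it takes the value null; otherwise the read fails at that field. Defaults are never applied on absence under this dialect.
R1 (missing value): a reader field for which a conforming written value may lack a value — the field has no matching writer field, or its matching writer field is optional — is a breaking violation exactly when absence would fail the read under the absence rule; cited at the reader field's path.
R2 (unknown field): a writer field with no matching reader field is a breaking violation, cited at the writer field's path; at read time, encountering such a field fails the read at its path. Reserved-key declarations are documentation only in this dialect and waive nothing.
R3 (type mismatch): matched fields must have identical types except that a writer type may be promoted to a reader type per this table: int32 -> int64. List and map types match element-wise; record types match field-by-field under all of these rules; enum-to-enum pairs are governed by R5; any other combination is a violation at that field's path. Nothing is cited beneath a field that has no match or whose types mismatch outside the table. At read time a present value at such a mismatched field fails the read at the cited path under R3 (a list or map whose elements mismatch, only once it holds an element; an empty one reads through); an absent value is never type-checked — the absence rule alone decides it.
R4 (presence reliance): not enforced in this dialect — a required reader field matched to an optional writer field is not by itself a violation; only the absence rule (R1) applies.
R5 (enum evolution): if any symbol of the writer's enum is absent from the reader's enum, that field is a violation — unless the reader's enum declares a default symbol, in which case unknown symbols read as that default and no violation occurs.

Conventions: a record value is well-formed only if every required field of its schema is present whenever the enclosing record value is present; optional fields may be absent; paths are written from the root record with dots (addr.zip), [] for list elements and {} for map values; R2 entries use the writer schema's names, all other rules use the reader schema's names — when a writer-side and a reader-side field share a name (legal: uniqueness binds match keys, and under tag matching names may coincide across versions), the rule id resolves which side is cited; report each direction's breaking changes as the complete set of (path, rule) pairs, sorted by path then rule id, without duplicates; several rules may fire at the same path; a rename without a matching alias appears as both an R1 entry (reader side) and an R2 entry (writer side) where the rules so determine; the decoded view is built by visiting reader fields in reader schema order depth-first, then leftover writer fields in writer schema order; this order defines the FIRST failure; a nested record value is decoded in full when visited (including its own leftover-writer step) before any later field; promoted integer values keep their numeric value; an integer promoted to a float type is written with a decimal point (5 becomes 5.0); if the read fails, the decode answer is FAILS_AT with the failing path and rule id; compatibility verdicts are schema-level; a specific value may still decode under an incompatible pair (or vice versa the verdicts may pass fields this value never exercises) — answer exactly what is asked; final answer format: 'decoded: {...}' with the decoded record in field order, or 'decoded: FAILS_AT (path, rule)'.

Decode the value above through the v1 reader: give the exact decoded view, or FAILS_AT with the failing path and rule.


in Account below, arrows point writer -> reader
decode (reader v1):
  tier := "MID"
  addr := null (absent, optional -> null)
  name := "alpha"
  zip := 12
  height := 0.0
  payload := null (absent, optional -> null)
  read fails at id under R3
  => FAILS_AT (id, R3)
diffs on Account not affecting the asked answer:
  field score in record Meta: optional changed to required -> a verdict-level change on Account — the shown value reads the same

decoded: FAILS_AT (id, R3)


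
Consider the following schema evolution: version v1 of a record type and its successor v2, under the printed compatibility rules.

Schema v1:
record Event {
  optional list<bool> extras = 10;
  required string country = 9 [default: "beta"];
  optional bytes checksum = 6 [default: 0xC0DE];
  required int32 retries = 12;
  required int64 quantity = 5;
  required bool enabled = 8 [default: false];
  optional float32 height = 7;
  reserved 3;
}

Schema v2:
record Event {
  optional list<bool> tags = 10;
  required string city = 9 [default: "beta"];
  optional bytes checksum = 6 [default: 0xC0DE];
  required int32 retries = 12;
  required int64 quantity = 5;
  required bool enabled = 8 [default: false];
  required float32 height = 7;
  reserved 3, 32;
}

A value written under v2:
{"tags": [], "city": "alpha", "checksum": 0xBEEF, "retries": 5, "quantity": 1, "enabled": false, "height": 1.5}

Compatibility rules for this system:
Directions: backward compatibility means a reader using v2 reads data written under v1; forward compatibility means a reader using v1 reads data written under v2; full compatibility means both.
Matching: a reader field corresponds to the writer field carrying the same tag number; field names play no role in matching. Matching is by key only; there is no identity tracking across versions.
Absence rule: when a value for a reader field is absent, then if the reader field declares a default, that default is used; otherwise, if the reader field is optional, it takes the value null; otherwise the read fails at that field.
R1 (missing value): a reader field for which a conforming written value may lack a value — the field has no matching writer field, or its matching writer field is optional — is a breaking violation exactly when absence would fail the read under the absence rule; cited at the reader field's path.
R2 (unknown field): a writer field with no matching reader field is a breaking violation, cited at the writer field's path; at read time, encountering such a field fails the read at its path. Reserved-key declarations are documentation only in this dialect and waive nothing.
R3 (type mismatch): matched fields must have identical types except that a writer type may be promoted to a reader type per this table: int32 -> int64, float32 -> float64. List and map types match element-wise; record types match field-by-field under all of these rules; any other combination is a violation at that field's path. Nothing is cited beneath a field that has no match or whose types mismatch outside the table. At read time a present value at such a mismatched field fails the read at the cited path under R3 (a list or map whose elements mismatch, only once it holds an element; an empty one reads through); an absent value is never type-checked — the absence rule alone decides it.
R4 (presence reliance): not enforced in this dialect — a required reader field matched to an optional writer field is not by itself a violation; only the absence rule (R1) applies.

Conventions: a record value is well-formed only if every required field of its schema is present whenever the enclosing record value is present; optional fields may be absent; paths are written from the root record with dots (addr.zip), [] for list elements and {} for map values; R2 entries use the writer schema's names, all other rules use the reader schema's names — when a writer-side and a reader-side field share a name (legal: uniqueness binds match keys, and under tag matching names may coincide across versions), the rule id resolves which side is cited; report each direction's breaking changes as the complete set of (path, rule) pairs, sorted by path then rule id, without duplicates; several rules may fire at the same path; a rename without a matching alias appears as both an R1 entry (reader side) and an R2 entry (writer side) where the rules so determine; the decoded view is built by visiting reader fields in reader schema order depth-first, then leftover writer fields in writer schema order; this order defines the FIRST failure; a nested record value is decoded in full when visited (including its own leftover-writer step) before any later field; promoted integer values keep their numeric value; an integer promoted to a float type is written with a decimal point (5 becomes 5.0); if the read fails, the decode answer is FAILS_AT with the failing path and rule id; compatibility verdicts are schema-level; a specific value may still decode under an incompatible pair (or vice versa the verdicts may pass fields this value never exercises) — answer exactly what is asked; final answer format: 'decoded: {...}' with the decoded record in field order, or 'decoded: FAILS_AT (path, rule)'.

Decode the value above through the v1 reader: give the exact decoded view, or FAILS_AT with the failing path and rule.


decoded: {"extras": [], "country": "alpha", "checksum": 0xBEEF, "retries": 5, "quantity": 1, "enabled": false, "height": 1.5}

each type pair in Event: writer, then reader
decoding the Event value with the v1 reader:
  extras := [] (from writer tags)
  country := "alpha" (from writer city)
  checksum := 0xBEEF
  retries := 5
  quantity := 1
  enabled := false
  height := 1.5
  => decoded: {"extras": [], "country": "alpha", "checksum": 0xBEEF, "retries": 5, "quantity": 1, "enabled": false, "height": 1.5}
remaining Event differences; none change what is asked:
  field height in record Event: optional changed to required -> changes Event's schema-level verdicts only — the decode of this value is the same
  renamed field country to city in record Event -> no rule fires on it and the decoded Event view is identical with or without it
  renamed field extras to tags in record Event -> no rule fires on it and the decoded Event view is identical with or without it


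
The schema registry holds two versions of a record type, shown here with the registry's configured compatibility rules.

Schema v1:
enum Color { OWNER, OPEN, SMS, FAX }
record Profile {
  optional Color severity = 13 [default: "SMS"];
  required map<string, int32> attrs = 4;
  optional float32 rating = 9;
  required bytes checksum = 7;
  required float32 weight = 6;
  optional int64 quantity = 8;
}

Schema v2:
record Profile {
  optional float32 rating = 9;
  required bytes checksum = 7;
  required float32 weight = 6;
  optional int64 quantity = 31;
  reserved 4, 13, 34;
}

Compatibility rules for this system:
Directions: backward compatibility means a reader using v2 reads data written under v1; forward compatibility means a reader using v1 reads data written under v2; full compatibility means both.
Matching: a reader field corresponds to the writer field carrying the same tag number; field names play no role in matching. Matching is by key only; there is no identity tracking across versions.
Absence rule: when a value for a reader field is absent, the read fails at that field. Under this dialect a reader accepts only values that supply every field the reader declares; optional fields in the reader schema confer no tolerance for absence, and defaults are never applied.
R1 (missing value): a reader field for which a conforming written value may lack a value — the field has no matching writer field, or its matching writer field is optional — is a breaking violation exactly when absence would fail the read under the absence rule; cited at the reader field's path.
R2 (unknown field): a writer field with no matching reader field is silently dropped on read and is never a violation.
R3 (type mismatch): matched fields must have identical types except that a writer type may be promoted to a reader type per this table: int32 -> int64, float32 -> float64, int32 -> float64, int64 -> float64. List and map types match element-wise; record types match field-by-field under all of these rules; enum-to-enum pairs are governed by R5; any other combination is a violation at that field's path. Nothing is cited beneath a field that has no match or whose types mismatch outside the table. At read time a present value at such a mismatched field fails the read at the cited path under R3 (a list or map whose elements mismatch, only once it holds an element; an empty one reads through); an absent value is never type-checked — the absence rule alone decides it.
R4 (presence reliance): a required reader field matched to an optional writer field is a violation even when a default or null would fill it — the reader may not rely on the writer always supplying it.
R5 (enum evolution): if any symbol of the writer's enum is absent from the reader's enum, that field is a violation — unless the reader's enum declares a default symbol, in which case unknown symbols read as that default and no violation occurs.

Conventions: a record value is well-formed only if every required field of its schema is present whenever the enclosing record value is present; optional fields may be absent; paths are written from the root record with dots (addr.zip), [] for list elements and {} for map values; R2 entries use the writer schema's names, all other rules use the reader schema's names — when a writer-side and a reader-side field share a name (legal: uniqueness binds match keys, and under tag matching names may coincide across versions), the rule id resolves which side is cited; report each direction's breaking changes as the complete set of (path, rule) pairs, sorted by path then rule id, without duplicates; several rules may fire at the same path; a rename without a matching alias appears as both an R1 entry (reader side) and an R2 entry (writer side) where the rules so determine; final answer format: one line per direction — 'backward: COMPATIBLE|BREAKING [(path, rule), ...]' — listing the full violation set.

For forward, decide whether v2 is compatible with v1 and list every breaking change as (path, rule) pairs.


forward: BREAKING [(attrs, R1), (quantity, R1), (rating, R1), (severity, R1)]

each type pair in Profile: writer, then reader
forward for Profile (reader v1, writer v2):
  no writer field matches reader severity
  no writer field matches reader attrs
  rating: float32 -> float32, writer optional; from rating
  checksum: bytes -> bytes, writer required; from checksum
  weight: float32 -> float32, writer required; from weight
  no writer field matches reader quantity
  leftover writer field: quantity
  rule R1 violated at attrs
  rule R1 violated at quantity
  rule R1 violated at rating
  rule R1 violated at severity
  => 4 violation(s): forward is BREAKING for Profile
ruling out the remaining Profile differences:
  removed field severity from record Profile (its key 13 joins the reserved list) -> its effect on Profile is confined to the backward direction, not asked
  field quantity in record Profile: tag 8 changed to 31 -> fires no rule on Profile, leaving the asked answer as it is
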